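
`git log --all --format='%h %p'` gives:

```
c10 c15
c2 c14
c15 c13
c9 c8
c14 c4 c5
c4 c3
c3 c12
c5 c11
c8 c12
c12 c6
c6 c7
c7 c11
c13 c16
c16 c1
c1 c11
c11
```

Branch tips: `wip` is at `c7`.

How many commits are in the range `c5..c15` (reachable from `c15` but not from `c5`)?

Reachable from c15: {c1, c11, c13, c15, c16}.
Reachable from c5: {c11, c5}.
In c15's history but not c5's: {c1, c13, c15, c16} — 4 commits.

4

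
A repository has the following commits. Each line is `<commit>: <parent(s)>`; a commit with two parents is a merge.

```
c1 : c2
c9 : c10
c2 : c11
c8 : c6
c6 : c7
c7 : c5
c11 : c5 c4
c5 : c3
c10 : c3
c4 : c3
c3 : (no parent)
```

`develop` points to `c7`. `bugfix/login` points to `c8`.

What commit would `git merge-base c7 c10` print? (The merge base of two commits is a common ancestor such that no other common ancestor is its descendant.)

c3

Ancestors of c7: {c3, c5, c7}.
Ancestors of c10: {c10, c3}.
Common ancestors: {c3}.
The only common ancestor is c3, so it is the merge base.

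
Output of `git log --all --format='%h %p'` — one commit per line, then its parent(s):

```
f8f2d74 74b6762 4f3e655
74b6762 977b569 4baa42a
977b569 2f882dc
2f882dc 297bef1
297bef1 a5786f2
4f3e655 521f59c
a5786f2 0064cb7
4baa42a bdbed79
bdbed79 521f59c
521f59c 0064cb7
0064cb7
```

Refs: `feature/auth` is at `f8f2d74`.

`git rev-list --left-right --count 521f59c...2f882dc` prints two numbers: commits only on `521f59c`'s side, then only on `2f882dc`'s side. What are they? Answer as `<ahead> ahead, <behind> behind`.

Reachable from 521f59c: {0064cb7, 521f59c}.
Reachable from 2f882dc: {0064cb7, 297bef1, 2f882dc, a5786f2}.
Only in 521f59c's history (ahead): {521f59c} — 1.
Only in 2f882dc's history (behind): {297bef1, 2f882dc, a5786f2} — 3.

1 ahead, 3 behind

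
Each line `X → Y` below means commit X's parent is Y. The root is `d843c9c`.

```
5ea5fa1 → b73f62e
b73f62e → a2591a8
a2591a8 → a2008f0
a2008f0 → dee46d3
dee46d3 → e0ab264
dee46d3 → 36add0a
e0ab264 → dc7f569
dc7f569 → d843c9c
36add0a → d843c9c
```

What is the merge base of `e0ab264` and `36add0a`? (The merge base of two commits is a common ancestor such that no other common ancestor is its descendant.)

Ancestors of e0ab264: {d843c9c, dc7f569, e0ab264}.
Ancestors of 36add0a: {36add0a, d843c9c}.
Common ancestors: {d843c9c}.
The only common ancestor is d843c9c, so it is the merge base.

d843c9c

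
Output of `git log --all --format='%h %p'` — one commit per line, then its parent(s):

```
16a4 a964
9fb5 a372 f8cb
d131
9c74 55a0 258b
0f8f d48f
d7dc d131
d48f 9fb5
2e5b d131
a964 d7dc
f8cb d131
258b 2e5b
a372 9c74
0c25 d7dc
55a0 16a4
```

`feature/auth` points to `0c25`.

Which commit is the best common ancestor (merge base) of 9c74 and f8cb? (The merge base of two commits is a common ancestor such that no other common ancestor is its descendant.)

Ancestors of 9c74: {16a4, 258b, 2e5b, 55a0, 9c74, a964, d131, d7dc}.
Ancestors of f8cb: {d131, f8cb}.
Common ancestors: {d131}.
The only common ancestor is d131, so it is the merge base.

d131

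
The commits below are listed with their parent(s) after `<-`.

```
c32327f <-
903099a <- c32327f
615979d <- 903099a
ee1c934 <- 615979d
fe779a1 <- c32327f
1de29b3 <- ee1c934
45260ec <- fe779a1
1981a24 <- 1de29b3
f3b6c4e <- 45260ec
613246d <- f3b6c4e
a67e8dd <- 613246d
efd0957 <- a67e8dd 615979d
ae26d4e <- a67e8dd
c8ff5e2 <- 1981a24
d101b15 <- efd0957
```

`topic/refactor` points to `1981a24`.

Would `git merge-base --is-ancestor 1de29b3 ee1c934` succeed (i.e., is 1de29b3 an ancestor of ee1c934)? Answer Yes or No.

No

Ancestors of ee1c934: {615979d, 903099a, c32327f, ee1c934}.
1de29b3 is not in that set, so it is not an ancestor of ee1c934.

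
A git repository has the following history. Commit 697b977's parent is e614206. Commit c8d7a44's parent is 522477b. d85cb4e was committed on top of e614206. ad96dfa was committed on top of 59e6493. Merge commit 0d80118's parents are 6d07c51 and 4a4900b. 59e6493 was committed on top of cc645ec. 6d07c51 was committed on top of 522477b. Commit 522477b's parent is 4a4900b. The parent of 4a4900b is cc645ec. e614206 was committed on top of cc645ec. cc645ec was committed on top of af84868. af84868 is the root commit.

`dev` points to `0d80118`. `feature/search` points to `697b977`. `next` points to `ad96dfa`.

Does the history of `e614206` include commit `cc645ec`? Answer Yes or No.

Ancestors of e614206 (commits reachable by following parents): {af84868, cc645ec, e614206}.
cc645ec is in that set, so it is an ancestor of e614206.

Yes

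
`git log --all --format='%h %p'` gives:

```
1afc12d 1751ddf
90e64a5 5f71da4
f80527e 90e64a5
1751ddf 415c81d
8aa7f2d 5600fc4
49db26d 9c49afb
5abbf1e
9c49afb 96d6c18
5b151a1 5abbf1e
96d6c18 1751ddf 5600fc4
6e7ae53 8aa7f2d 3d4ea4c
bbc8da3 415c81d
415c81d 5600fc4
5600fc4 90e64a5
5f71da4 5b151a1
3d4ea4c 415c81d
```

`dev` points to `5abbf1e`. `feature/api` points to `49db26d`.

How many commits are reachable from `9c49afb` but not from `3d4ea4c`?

Reachable from 9c49afb: {1751ddf, 415c81d, 5600fc4, 5abbf1e, 5b151a1, 5f71da4, 90e64a5, 96d6c18, 9c49afb}.
Reachable from 3d4ea4c: {3d4ea4c, 415c81d, 5600fc4, 5abbf1e, 5b151a1, 5f71da4, 90e64a5}.
In 9c49afb's history but not 3d4ea4c's: {1751ddf, 96d6c18, 9c49afb} — 3 commits.

3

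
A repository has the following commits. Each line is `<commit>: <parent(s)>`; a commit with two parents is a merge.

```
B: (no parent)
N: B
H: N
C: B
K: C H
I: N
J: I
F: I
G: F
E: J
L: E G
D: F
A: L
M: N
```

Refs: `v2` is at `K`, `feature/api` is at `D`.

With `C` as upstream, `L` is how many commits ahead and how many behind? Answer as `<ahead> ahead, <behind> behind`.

Reachable from L: {B, E, F, G, I, J, L, N}.
Reachable from C: {B, C}.
Only in L's history (ahead): {E, F, G, I, J, L, N} — 7.
Only in C's history (behind): {C} — 1.

7 ahead, 1 behind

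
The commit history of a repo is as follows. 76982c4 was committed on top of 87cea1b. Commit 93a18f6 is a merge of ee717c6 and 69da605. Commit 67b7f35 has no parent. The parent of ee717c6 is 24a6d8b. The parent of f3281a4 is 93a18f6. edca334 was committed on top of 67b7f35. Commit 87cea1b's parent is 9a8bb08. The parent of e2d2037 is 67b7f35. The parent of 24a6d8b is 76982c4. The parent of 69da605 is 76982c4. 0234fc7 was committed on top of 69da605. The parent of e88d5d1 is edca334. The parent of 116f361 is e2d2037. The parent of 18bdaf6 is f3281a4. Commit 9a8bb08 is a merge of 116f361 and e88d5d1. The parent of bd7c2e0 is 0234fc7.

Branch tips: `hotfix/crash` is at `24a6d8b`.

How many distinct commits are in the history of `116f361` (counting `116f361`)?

3

Walking parent pointers from 116f361: reachable set = {116f361, 67b7f35, e2d2037}.
That is 3 commits.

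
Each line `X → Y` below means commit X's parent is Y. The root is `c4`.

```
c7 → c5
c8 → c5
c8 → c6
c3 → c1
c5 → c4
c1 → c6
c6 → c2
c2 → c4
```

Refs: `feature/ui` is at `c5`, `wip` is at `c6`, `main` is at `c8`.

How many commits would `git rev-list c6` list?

3

Walking parent pointers from c6: reachable set = {c2, c4, c6}.
That is 3 commits.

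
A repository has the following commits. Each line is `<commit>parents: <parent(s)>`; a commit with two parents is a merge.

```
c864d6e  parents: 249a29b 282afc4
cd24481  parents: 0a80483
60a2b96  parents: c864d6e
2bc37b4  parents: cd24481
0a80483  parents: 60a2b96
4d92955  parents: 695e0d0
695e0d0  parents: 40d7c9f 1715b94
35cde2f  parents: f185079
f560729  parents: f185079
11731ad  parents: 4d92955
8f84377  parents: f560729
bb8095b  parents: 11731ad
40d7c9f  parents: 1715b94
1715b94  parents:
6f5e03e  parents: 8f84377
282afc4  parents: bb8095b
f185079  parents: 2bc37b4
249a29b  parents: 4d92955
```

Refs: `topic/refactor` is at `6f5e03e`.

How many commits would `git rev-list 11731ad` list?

Walking parent pointers from 11731ad: reachable set = {11731ad, 1715b94, 40d7c9f, 4d92955, 695e0d0}.
That is 5 commits.

5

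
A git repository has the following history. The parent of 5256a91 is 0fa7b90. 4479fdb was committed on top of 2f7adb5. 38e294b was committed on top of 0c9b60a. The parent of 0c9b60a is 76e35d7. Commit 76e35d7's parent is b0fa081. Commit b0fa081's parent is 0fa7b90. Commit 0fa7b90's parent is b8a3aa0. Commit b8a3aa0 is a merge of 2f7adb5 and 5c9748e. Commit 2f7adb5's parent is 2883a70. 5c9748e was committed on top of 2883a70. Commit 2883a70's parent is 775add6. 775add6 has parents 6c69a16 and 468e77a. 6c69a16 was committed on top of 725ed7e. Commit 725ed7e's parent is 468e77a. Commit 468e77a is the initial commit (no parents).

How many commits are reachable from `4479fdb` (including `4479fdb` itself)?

Walking parent pointers from 4479fdb: reachable set = {2883a70, 2f7adb5, 4479fdb, 468e77a, 6c69a16, 725ed7e, 775add6}.
That is 7 commits.

7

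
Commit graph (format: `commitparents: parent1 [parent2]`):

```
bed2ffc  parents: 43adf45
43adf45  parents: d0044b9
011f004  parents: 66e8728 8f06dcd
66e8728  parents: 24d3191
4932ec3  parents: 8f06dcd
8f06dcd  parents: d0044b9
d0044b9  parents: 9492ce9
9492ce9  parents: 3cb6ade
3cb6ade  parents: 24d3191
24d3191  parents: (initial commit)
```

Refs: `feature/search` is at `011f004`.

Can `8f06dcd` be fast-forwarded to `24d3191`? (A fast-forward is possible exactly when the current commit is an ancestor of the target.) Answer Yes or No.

A fast-forward from 8f06dcd to 24d3191 is possible iff 8f06dcd is an ancestor of 24d3191.
Ancestors of 24d3191: {24d3191}.
8f06dcd is not among them, so fast-forward is not possible.

No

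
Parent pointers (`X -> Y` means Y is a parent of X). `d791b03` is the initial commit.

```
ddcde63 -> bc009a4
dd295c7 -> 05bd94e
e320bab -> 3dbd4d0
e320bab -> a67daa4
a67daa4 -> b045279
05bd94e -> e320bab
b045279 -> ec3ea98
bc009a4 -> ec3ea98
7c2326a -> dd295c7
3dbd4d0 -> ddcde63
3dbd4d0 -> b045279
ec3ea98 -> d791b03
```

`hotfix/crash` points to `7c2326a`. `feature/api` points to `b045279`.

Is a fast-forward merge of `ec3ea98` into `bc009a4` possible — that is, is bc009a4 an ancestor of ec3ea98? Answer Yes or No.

A fast-forward from bc009a4 to ec3ea98 is possible iff bc009a4 is an ancestor of ec3ea98.
Ancestors of ec3ea98: {d791b03, ec3ea98}.
bc009a4 is not among them, so fast-forward is not possible.

No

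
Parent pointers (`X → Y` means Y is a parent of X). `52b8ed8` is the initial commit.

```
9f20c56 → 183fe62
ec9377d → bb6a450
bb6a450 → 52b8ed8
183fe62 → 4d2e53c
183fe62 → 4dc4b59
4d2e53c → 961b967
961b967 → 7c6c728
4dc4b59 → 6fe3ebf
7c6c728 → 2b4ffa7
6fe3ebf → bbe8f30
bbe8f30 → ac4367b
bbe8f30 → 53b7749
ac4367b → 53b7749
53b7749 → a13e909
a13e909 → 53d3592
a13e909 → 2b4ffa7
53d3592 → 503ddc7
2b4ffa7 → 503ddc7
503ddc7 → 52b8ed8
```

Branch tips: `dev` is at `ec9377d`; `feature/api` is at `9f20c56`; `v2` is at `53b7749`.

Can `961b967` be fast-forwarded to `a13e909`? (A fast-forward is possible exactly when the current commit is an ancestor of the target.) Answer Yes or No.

No

A fast-forward from 961b967 to a13e909 is possible iff 961b967 is an ancestor of a13e909.
Ancestors of a13e909: {2b4ffa7, 503ddc7, 52b8ed8, 53d3592, a13e909}.
961b967 is not among them, so fast-forward is not possible.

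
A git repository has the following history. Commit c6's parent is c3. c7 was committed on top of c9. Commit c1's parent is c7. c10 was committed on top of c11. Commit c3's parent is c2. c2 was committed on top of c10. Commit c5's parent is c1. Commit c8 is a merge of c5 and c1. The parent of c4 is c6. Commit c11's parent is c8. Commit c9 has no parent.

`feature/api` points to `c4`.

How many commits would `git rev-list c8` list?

Walking parent pointers from c8: reachable set = {c1, c5, c7, c8, c9}.
That is 5 commits.

5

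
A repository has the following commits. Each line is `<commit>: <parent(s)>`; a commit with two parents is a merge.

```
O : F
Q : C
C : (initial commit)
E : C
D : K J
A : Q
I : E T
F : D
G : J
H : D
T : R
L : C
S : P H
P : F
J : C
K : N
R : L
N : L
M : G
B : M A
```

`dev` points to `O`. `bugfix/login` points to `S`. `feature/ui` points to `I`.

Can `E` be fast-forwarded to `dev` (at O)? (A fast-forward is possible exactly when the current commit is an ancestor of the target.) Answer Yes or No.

No

A fast-forward from E to O is possible iff E is an ancestor of O.
Ancestors of O: {C, D, F, J, K, L, N, O}.
E is not among them, so fast-forward is not possible.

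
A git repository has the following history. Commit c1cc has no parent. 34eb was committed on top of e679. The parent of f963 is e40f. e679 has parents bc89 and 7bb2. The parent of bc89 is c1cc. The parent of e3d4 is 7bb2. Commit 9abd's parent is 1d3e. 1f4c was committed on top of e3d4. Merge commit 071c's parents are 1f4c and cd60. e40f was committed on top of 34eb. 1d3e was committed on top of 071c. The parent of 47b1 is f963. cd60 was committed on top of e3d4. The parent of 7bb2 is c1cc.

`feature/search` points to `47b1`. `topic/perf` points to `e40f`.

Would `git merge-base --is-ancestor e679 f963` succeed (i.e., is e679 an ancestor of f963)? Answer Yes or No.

Ancestors of f963 (commits reachable by following parents): {34eb, 7bb2, bc89, c1cc, e40f, e679, f963}.
e679 is in that set, so it is an ancestor of f963.

Yes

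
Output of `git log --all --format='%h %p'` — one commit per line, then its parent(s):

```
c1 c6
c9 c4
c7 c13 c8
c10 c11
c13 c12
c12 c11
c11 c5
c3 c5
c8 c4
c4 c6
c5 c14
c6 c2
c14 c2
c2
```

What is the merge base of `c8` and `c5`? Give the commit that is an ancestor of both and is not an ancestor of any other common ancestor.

Ancestors of c8: {c2, c4, c6, c8}.
Ancestors of c5: {c14, c2, c5}.
Common ancestors: {c2}.
The only common ancestor is c2, so it is the merge base.

c2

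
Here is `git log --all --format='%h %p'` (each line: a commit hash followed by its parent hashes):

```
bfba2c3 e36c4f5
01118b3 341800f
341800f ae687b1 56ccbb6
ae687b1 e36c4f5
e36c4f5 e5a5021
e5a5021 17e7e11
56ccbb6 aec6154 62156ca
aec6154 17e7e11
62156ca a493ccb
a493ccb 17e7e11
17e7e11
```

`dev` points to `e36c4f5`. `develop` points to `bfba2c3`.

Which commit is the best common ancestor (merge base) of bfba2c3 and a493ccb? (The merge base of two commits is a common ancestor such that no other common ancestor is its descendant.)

17e7e11

Ancestors of bfba2c3: {17e7e11, bfba2c3, e36c4f5, e5a5021}.
Ancestors of a493ccb: {17e7e11, a493ccb}.
Common ancestors: {17e7e11}.
The only common ancestor is 17e7e11, so it is the merge base.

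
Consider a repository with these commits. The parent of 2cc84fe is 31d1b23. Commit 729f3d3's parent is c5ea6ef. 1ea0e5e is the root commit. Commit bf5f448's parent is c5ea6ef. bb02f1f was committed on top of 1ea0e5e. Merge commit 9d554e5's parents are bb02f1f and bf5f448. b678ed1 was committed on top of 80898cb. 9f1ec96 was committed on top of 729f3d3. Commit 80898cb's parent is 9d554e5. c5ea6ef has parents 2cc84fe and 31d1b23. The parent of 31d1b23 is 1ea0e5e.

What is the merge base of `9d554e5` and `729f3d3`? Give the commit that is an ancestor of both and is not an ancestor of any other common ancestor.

c5ea6ef

Ancestors of 9d554e5: {1ea0e5e, 2cc84fe, 31d1b23, 9d554e5, bb02f1f, bf5f448, c5ea6ef}.
Ancestors of 729f3d3: {1ea0e5e, 2cc84fe, 31d1b23, 729f3d3, c5ea6ef}.
Common ancestors: {1ea0e5e, 2cc84fe, 31d1b23, c5ea6ef}.
Among these, c5ea6ef is not an ancestor of any other common ancestor — it is the merge base.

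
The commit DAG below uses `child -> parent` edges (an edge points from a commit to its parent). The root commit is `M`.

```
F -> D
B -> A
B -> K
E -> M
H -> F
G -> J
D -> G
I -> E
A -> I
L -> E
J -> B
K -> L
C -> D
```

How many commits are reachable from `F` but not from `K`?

7

Reachable from F: {A, B, D, E, F, G, I, J, K, L, M}.
Reachable from K: {E, K, L, M}.
In F's history but not K's: {A, B, D, F, G, I, J} — 7 commits.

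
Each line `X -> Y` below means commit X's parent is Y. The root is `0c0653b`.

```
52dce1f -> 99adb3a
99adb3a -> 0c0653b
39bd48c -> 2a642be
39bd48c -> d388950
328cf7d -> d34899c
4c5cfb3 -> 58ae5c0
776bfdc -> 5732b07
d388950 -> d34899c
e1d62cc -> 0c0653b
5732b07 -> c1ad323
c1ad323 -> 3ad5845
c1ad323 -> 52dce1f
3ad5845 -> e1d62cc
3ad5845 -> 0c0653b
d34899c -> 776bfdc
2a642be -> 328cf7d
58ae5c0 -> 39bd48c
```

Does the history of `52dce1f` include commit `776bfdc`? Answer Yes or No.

No

Ancestors of 52dce1f: {0c0653b, 52dce1f, 99adb3a}.
776bfdc is not in that set, so it is not an ancestor of 52dce1f.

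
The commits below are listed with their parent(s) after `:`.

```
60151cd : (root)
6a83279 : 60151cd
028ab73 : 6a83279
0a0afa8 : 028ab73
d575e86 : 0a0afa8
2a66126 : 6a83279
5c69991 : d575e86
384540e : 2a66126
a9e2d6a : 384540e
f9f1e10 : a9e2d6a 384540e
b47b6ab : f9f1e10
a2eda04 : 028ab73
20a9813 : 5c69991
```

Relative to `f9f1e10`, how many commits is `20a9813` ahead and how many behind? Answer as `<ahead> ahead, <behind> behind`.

5 ahead, 4 behind

Reachable from 20a9813: {028ab73, 0a0afa8, 20a9813, 5c69991, 60151cd, 6a83279, d575e86}.
Reachable from f9f1e10: {2a66126, 384540e, 60151cd, 6a83279, a9e2d6a, f9f1e10}.
Only in 20a9813's history (ahead): {028ab73, 0a0afa8, 20a9813, 5c69991, d575e86} — 5.
Only in f9f1e10's history (behind): {2a66126, 384540e, a9e2d6a, f9f1e10} — 4.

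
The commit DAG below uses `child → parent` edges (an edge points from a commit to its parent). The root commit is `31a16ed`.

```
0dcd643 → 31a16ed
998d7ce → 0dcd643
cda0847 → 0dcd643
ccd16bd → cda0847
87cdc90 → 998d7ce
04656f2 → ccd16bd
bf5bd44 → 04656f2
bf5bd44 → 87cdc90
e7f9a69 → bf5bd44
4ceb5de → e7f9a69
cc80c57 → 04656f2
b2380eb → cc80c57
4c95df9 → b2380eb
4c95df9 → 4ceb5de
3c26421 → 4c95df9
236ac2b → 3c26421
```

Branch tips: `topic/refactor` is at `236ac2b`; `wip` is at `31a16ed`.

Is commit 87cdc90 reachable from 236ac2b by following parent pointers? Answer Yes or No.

Yes

Ancestors of 236ac2b (commits reachable by following parents): {04656f2, 0dcd643, 236ac2b, 31a16ed, 3c26421, 4c95df9, 4ceb5de, 87cdc90, 998d7ce, b2380eb, bf5bd44, cc80c57, ccd16bd, cda0847, e7f9a69}.
87cdc90 is in that set, so it is an ancestor of 236ac2b.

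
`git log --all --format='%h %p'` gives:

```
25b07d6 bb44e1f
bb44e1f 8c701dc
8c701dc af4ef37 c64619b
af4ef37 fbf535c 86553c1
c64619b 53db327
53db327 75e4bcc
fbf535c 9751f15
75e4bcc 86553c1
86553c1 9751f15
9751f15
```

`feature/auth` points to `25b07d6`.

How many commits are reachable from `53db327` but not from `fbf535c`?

Reachable from 53db327: {53db327, 75e4bcc, 86553c1, 9751f15}.
Reachable from fbf535c: {9751f15, fbf535c}.
In 53db327's history but not fbf535c's: {53db327, 75e4bcc, 86553c1} — 3 commits.

3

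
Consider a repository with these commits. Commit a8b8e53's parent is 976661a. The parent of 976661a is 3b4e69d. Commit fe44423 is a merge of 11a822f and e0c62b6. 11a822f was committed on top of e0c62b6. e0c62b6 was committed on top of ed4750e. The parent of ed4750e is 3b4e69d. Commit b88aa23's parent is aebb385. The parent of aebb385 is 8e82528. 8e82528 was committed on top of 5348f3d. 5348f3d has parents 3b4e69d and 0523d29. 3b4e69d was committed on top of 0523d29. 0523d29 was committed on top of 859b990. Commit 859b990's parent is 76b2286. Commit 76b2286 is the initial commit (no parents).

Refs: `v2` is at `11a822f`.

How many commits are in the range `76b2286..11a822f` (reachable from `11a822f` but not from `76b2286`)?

Reachable from 11a822f: {0523d29, 11a822f, 3b4e69d, 76b2286, 859b990, e0c62b6, ed4750e}.
Reachable from 76b2286: {76b2286}.
In 11a822f's history but not 76b2286's: {0523d29, 11a822f, 3b4e69d, 859b990, e0c62b6, ed4750e} — 6 commits.

6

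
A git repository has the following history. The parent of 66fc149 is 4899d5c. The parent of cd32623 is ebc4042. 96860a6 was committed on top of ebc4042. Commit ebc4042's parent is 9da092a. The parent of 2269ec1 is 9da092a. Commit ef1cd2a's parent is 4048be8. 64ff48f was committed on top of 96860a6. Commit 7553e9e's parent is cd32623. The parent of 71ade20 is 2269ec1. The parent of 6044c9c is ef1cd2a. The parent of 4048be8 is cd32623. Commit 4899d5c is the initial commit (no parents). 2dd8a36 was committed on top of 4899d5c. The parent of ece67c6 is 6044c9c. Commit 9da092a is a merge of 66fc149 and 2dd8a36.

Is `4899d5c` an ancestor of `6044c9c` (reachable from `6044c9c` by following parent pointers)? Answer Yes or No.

Yes

Ancestors of 6044c9c (commits reachable by following parents): {2dd8a36, 4048be8, 4899d5c, 6044c9c, 66fc149, 9da092a, cd32623, ebc4042, ef1cd2a}.
4899d5c is in that set, so it is an ancestor of 6044c9c.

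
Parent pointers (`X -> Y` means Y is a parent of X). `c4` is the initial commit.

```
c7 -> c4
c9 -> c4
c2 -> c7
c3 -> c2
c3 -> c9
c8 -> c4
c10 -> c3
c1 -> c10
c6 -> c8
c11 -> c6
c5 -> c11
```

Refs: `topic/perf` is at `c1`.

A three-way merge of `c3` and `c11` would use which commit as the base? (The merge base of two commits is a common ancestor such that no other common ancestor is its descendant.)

Ancestors of c3: {c2, c3, c4, c7, c9}.
Ancestors of c11: {c11, c4, c6, c8}.
Common ancestors: {c4}.
The only common ancestor is c4, so it is the merge base.

c4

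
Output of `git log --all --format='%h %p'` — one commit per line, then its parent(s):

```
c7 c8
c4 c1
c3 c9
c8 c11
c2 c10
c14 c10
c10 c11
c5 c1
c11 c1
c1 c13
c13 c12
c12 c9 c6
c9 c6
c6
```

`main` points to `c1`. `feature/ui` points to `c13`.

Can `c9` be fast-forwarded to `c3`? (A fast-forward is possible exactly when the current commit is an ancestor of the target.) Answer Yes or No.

A fast-forward from c9 to c3 is possible iff c9 is an ancestor of c3.
Ancestors of c3: {c3, c6, c9}.
c9 is among them, so fast-forward is possible.

Yes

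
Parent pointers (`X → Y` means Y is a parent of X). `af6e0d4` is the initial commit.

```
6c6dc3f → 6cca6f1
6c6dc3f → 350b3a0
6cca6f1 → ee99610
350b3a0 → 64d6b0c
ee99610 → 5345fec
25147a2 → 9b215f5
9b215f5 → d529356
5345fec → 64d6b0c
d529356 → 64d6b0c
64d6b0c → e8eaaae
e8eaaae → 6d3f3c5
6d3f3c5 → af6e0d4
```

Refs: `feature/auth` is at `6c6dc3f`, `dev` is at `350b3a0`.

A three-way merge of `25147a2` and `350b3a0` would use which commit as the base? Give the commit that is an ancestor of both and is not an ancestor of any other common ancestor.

64d6b0c

Ancestors of 25147a2: {25147a2, 64d6b0c, 6d3f3c5, 9b215f5, af6e0d4, d529356, e8eaaae}.
Ancestors of 350b3a0: {350b3a0, 64d6b0c, 6d3f3c5, af6e0d4, e8eaaae}.
Common ancestors: {64d6b0c, 6d3f3c5, af6e0d4, e8eaaae}.
Among these, 64d6b0c is not an ancestor of any other common ancestor — it is the merge base.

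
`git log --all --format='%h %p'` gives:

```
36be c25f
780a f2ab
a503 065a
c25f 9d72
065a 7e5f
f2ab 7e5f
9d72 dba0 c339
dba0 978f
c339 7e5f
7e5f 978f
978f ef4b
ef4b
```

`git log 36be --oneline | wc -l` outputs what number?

8

Walking parent pointers from 36be: reachable set = {36be, 7e5f, 978f, 9d72, c25f, c339, dba0, ef4b}.
That is 8 commits.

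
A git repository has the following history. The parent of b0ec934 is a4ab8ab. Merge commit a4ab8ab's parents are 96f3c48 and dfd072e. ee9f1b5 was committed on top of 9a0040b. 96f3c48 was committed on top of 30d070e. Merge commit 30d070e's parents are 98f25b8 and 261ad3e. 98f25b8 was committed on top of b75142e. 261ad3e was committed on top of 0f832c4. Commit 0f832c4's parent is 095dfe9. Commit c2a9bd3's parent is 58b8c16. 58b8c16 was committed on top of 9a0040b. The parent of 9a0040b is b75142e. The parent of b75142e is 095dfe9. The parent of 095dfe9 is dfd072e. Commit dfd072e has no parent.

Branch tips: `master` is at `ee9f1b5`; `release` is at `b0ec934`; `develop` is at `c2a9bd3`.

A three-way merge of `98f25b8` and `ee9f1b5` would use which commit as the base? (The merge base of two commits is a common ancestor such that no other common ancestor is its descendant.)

Ancestors of 98f25b8: {095dfe9, 98f25b8, b75142e, dfd072e}.
Ancestors of ee9f1b5: {095dfe9, 9a0040b, b75142e, dfd072e, ee9f1b5}.
Common ancestors: {095dfe9, b75142e, dfd072e}.
Among these, b75142e is not an ancestor of any other common ancestor — it is the merge base.

b75142e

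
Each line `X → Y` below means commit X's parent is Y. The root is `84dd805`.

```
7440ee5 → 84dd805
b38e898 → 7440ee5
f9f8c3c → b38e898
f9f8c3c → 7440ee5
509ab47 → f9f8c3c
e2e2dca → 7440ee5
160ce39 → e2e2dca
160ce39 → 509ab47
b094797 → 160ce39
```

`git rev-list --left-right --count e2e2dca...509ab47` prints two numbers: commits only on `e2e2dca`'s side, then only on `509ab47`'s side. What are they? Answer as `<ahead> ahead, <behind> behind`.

1 ahead, 3 behind

Reachable from e2e2dca: {7440ee5, 84dd805, e2e2dca}.
Reachable from 509ab47: {509ab47, 7440ee5, 84dd805, b38e898, f9f8c3c}.
Only in e2e2dca's history (ahead): {e2e2dca} — 1.
Only in 509ab47's history (behind): {509ab47, b38e898, f9f8c3c} — 3.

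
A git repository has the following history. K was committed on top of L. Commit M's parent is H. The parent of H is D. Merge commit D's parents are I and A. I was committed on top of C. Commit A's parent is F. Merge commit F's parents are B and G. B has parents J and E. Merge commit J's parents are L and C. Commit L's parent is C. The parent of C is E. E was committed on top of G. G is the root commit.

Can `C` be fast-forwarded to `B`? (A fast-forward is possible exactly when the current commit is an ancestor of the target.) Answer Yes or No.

Yes

A fast-forward from C to B is possible iff C is an ancestor of B.
Ancestors of B: {B, C, E, G, J, L}.
C is among them, so fast-forward is possible.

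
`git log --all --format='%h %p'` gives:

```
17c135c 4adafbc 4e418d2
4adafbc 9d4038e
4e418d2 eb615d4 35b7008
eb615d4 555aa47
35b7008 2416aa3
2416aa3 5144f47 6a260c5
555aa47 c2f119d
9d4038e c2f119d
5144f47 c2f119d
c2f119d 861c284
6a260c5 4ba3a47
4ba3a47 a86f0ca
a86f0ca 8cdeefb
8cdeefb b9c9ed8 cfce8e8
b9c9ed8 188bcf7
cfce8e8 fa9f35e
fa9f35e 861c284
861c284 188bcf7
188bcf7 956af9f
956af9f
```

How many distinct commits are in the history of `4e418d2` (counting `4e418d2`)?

Walking parent pointers from 4e418d2: reachable set = {188bcf7, 2416aa3, 35b7008, 4ba3a47, 4e418d2, 5144f47, 555aa47, 6a260c5, 861c284, 8cdeefb, 956af9f, a86f0ca, b9c9ed8, c2f119d, cfce8e8, eb615d4, fa9f35e}.
That is 17 commits.

17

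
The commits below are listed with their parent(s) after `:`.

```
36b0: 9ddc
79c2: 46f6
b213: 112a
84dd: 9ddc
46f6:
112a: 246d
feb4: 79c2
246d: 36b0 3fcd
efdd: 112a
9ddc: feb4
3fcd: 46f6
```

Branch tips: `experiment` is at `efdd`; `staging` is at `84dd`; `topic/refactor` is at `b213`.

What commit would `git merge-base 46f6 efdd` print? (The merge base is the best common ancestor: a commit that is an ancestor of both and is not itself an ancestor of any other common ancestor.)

Ancestors of 46f6: {46f6}.
Ancestors of efdd: {112a, 246d, 36b0, 3fcd, 46f6, 79c2, 9ddc, efdd, feb4}.
Common ancestors: {46f6}.
The only common ancestor is 46f6, so it is the merge base.

46f6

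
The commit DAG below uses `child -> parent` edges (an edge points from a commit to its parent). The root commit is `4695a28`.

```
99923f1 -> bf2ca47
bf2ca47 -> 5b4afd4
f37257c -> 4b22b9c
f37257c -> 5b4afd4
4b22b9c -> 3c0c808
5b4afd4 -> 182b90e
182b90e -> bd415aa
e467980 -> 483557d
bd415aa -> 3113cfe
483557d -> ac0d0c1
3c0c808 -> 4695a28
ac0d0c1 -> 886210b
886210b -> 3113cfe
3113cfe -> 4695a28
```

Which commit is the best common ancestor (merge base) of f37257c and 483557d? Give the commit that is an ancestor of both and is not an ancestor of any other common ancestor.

Ancestors of f37257c: {182b90e, 3113cfe, 3c0c808, 4695a28, 4b22b9c, 5b4afd4, bd415aa, f37257c}.
Ancestors of 483557d: {3113cfe, 4695a28, 483557d, 886210b, ac0d0c1}.
Common ancestors: {3113cfe, 4695a28}.
Among these, 3113cfe is not an ancestor of any other common ancestor — it is the merge base.

3113cfe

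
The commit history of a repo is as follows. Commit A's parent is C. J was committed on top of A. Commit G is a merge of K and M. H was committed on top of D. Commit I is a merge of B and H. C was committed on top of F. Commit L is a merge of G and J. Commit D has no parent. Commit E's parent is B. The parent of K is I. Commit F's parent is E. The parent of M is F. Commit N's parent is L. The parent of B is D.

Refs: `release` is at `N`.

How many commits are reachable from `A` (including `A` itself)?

Walking parent pointers from A: reachable set = {A, B, C, D, E, F}.
That is 6 commits.

6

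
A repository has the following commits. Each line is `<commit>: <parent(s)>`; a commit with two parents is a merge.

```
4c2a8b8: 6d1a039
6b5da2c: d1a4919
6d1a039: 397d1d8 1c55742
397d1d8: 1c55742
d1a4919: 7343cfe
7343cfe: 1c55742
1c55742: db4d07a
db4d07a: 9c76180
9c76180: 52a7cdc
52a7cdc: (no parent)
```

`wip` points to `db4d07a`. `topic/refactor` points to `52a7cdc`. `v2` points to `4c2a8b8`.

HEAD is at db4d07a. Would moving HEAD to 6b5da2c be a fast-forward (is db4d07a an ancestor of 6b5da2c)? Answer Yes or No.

A fast-forward from db4d07a to 6b5da2c is possible iff db4d07a is an ancestor of 6b5da2c.
Ancestors of 6b5da2c: {1c55742, 52a7cdc, 6b5da2c, 7343cfe, 9c76180, d1a4919, db4d07a}.
db4d07a is among them, so fast-forward is possible.

Yes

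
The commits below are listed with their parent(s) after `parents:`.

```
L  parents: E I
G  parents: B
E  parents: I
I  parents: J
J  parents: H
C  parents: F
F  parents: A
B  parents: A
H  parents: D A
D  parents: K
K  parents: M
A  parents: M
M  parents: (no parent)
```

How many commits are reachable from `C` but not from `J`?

2

Reachable from C: {A, C, F, M}.
Reachable from J: {A, D, H, J, K, M}.
In C's history but not J's: {C, F} — 2 commits.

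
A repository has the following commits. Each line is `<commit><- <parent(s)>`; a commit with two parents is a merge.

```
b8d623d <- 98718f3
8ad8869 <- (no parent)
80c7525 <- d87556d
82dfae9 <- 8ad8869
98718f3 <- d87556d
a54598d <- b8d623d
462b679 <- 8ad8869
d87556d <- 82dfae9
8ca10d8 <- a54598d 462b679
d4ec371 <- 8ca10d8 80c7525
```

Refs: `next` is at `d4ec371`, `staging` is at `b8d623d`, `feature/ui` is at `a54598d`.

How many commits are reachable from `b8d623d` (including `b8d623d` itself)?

Walking parent pointers from b8d623d: reachable set = {82dfae9, 8ad8869, 98718f3, b8d623d, d87556d}.
That is 5 commits.

5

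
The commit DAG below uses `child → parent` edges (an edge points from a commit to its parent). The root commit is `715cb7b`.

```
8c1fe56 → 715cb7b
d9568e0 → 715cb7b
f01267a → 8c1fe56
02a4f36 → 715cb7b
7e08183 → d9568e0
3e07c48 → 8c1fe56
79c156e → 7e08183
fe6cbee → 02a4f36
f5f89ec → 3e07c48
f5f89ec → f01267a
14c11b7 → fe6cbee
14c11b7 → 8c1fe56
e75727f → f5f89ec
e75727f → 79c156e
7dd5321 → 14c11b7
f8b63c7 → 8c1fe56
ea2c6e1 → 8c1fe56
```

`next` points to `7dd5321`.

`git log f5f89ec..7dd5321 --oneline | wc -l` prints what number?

4

Reachable from 7dd5321: {02a4f36, 14c11b7, 715cb7b, 7dd5321, 8c1fe56, fe6cbee}.
Reachable from f5f89ec: {3e07c48, 715cb7b, 8c1fe56, f01267a, f5f89ec}.
In 7dd5321's history but not f5f89ec's: {02a4f36, 14c11b7, 7dd5321, fe6cbee} — 4 commits.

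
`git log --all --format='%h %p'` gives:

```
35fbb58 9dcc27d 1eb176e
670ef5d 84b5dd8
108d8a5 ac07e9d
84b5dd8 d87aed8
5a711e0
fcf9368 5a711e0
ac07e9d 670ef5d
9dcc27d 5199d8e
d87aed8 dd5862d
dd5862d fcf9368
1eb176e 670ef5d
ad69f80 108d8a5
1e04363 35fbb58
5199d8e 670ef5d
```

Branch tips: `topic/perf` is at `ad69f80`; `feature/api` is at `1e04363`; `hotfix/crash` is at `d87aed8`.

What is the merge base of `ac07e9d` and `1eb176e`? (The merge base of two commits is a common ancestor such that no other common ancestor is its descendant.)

Ancestors of ac07e9d: {5a711e0, 670ef5d, 84b5dd8, ac07e9d, d87aed8, dd5862d, fcf9368}.
Ancestors of 1eb176e: {1eb176e, 5a711e0, 670ef5d, 84b5dd8, d87aed8, dd5862d, fcf9368}.
Common ancestors: {5a711e0, 670ef5d, 84b5dd8, d87aed8, dd5862d, fcf9368}.
Among these, 670ef5d is not an ancestor of any other common ancestor — it is the merge base.

670ef5d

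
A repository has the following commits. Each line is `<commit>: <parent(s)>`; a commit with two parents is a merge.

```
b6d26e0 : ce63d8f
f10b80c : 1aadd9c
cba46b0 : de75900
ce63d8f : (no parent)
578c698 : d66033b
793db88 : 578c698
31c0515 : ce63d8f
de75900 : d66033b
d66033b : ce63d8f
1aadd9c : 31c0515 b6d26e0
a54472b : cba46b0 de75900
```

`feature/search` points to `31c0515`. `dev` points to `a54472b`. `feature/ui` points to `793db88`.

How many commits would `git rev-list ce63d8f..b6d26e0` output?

Reachable from b6d26e0: {b6d26e0, ce63d8f}.
Reachable from ce63d8f: {ce63d8f}.
In b6d26e0's history but not ce63d8f's: {b6d26e0} — 1 commit.

1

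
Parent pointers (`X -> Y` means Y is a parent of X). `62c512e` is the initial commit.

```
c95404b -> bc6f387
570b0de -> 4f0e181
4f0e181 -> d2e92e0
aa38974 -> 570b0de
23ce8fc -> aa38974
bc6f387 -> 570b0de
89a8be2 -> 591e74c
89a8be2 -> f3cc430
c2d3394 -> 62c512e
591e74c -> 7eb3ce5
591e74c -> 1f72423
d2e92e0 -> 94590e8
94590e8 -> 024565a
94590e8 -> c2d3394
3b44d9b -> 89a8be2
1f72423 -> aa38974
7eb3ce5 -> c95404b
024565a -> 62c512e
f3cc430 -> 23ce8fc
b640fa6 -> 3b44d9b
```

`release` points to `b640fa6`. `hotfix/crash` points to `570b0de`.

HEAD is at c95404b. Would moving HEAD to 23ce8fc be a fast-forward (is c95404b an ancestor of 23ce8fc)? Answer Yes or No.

A fast-forward from c95404b to 23ce8fc is possible iff c95404b is an ancestor of 23ce8fc.
Ancestors of 23ce8fc: {024565a, 23ce8fc, 4f0e181, 570b0de, 62c512e, 94590e8, aa38974, c2d3394, d2e92e0}.
c95404b is not among them, so fast-forward is not possible.

No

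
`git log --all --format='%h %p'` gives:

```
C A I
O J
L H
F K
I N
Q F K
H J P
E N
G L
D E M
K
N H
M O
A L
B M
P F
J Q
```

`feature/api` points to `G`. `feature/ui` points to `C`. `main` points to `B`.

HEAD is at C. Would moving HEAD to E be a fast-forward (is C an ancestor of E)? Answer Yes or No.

No

A fast-forward from C to E is possible iff C is an ancestor of E.
Ancestors of E: {E, F, H, J, K, N, P, Q}.
C is not among them, so fast-forward is not possible.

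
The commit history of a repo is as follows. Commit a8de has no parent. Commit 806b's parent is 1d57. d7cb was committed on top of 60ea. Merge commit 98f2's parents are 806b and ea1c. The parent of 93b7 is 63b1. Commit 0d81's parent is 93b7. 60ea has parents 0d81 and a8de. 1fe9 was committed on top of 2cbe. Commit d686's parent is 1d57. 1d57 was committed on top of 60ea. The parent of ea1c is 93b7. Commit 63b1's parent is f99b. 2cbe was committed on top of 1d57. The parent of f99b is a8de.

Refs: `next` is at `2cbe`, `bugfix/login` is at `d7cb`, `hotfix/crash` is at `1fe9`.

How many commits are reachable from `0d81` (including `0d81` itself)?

Walking parent pointers from 0d81: reachable set = {0d81, 63b1, 93b7, a8de, f99b}.
That is 5 commits.

5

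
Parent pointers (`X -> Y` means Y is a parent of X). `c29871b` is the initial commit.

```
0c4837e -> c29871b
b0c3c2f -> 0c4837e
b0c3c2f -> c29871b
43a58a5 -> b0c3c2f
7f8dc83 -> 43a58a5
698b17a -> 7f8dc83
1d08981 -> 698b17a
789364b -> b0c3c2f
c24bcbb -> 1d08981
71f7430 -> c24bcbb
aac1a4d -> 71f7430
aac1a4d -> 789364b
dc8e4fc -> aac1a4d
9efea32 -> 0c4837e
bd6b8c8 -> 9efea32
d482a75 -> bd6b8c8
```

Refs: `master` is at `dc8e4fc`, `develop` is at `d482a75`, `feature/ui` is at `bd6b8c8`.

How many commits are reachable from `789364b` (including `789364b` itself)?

Walking parent pointers from 789364b: reachable set = {0c4837e, 789364b, b0c3c2f, c29871b}.
That is 4 commits.

4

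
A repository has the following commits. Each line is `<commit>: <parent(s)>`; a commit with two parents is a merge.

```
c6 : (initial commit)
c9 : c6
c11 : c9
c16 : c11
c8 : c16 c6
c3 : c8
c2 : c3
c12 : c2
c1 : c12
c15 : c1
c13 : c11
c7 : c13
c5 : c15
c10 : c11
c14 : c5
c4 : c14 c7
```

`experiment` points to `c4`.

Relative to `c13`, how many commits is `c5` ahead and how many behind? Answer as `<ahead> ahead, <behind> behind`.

Reachable from c5: {c1, c11, c12, c15, c16, c2, c3, c5, c6, c8, c9}.
Reachable from c13: {c11, c13, c6, c9}.
Only in c5's history (ahead): {c1, c12, c15, c16, c2, c3, c5, c8} — 8.
Only in c13's history (behind): {c13} — 1.

8 ahead, 1 behind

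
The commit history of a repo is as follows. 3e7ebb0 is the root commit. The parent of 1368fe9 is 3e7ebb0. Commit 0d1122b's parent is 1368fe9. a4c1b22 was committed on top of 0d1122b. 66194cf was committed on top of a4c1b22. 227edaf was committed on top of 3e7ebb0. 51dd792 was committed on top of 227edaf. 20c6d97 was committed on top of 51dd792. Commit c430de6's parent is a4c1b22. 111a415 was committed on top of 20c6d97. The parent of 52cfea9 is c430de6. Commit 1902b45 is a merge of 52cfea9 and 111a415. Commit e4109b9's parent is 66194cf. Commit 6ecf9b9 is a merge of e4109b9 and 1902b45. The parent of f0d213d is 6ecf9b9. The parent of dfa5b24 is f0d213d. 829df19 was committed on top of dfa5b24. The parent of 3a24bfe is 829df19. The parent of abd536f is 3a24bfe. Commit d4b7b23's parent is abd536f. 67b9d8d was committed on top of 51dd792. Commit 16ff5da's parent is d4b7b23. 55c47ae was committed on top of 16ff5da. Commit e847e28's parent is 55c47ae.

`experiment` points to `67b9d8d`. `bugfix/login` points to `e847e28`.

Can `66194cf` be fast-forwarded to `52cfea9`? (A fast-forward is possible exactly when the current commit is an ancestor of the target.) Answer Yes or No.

A fast-forward from 66194cf to 52cfea9 is possible iff 66194cf is an ancestor of 52cfea9.
Ancestors of 52cfea9: {0d1122b, 1368fe9, 3e7ebb0, 52cfea9, a4c1b22, c430de6}.
66194cf is not among them, so fast-forward is not possible.

No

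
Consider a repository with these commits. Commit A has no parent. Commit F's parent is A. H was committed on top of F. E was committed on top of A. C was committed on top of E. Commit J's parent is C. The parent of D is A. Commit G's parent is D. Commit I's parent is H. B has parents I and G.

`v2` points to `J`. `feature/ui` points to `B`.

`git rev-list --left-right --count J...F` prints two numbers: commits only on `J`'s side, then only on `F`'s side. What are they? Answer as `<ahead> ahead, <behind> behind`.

3 ahead, 1 behind

Reachable from J: {A, C, E, J}.
Reachable from F: {A, F}.
Only in J's history (ahead): {C, E, J} — 3.
Only in F's history (behind): {F} — 1.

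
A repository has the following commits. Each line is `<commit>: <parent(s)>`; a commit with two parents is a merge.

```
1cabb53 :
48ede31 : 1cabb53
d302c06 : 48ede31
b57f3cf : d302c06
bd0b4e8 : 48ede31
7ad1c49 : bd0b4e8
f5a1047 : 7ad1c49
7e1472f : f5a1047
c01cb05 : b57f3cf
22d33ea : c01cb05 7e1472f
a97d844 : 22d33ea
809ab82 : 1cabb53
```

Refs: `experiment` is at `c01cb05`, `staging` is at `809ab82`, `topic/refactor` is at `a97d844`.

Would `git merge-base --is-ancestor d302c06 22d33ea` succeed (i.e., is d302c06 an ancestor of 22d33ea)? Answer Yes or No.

Yes

Ancestors of 22d33ea (commits reachable by following parents): {1cabb53, 22d33ea, 48ede31, 7ad1c49, 7e1472f, b57f3cf, bd0b4e8, c01cb05, d302c06, f5a1047}.
d302c06 is in that set, so it is an ancestor of 22d33ea.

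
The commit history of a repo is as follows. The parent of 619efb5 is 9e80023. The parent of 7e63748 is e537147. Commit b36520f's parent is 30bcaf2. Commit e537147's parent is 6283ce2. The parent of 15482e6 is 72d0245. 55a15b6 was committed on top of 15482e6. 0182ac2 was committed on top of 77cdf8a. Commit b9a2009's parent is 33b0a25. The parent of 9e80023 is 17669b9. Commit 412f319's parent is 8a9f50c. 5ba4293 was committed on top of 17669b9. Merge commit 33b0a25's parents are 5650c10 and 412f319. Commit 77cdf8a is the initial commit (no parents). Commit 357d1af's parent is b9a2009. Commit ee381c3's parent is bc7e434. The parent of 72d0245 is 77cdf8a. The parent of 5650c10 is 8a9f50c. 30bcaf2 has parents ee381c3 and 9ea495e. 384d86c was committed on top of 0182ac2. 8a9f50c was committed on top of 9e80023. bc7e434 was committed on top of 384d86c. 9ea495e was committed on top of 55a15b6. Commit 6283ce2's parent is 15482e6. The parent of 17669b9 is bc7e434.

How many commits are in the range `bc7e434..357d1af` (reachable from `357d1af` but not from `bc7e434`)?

Reachable from 357d1af: {0182ac2, 17669b9, 33b0a25, 357d1af, 384d86c, 412f319, 5650c10, 77cdf8a, 8a9f50c, 9e80023, b9a2009, bc7e434}.
Reachable from bc7e434: {0182ac2, 384d86c, 77cdf8a, bc7e434}.
In 357d1af's history but not bc7e434's: {17669b9, 33b0a25, 357d1af, 412f319, 5650c10, 8a9f50c, 9e80023, b9a2009} — 8 commits.

8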